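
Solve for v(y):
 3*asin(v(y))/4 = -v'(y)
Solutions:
 Integral(1/asin(_y), (_y, v(y))) = C1 - 3*y/4


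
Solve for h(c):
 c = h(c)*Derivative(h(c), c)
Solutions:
 h(c) = -sqrt(C1 + c^2)
 h(c) = sqrt(C1 + c^2)


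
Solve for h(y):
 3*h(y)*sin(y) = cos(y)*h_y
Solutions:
 h(y) = C1/cos(y)^3


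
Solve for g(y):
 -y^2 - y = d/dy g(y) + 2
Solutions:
 g(y) = C1 - y^3/3 - y^2/2 - 2*y


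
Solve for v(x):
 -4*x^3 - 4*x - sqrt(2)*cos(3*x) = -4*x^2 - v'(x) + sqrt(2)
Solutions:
 v(x) = C1 + x^4 - 4*x^3/3 + 2*x^2 + sqrt(2)*x + sqrt(2)*sin(3*x)/3


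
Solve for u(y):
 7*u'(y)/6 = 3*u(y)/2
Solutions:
 u(y) = C1*exp(9*y/7)


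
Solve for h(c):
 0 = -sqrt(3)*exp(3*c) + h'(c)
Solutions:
 h(c) = C1 + sqrt(3)*exp(3*c)/3


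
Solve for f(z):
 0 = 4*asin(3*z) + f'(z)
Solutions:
 f(z) = C1 - 4*z*asin(3*z) - 4*sqrt(1 - 9*z^2)/3


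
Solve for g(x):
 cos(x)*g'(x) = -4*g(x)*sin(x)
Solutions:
 g(x) = C1*cos(x)^4


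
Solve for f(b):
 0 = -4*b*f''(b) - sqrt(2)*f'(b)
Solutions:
 f(b) = C1 + C2*b^(1 - sqrt(2)/4)


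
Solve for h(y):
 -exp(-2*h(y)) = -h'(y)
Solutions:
 h(y) = log(-sqrt(C1 + 2*y))
 h(y) = log(C1 + 2*y)/2


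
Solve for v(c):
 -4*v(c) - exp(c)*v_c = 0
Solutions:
 v(c) = C1*exp(4*exp(-c))


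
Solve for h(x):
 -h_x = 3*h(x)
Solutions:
 h(x) = C1*exp(-3*x)


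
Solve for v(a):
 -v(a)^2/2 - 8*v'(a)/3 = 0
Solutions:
 v(a) = 16/(C1 + 3*a)


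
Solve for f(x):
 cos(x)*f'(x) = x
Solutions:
 f(x) = C1 + Integral(x/cos(x), x)


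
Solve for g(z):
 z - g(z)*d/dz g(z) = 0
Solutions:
 g(z) = -sqrt(C1 + z^2)
 g(z) = sqrt(C1 + z^2)


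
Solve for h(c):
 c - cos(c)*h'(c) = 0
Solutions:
 h(c) = C1 + Integral(c/cos(c), c)


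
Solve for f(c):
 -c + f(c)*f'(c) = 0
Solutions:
 f(c) = -sqrt(C1 + c^2)
 f(c) = sqrt(C1 + c^2)


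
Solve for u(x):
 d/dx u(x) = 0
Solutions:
 u(x) = C1


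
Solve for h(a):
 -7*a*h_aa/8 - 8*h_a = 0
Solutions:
 h(a) = C1 + C2/a^(57/7)


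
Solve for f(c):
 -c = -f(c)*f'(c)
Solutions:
 f(c) = -sqrt(C1 + c^2)
 f(c) = sqrt(C1 + c^2)


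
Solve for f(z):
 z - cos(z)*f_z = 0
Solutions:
 f(z) = C1 + Integral(z/cos(z), z)


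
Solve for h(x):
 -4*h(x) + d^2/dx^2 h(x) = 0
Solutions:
 h(x) = C1*exp(-2*x) + C2*exp(2*x)


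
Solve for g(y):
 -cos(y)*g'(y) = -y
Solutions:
 g(y) = C1 + Integral(y/cos(y), y)


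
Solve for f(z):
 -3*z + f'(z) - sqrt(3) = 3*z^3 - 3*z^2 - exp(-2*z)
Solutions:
 f(z) = C1 + 3*z^4/4 - z^3 + 3*z^2/2 + sqrt(3)*z + exp(-2*z)/2


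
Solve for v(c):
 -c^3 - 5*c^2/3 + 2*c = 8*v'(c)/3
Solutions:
 v(c) = C1 - 3*c^4/32 - 5*c^3/24 + 3*c^2/8


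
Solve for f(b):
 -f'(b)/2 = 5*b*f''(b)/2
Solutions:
 f(b) = C1 + C2*b^(4/5)


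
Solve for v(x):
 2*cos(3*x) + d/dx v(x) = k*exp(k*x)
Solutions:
 v(x) = C1 + exp(k*x) - 2*sin(3*x)/3


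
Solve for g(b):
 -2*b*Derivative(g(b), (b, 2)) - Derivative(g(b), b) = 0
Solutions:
 g(b) = C1 + C2*sqrt(b)


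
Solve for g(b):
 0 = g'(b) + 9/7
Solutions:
 g(b) = C1 - 9*b/7


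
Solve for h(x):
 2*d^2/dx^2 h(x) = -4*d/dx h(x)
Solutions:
 h(x) = C1 + C2*exp(-2*x)


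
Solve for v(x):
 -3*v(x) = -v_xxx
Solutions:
 v(x) = C3*exp(3^(1/3)*x) + (C1*sin(3^(5/6)*x/2) + C2*cos(3^(5/6)*x/2))*exp(-3^(1/3)*x/2)


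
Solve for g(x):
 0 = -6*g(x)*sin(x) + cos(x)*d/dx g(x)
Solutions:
 g(x) = C1/cos(x)^6


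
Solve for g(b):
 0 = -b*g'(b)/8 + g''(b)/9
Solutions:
 g(b) = C1 + C2*erfi(3*b/4)


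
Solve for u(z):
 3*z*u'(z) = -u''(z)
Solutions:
 u(z) = C1 + C2*erf(sqrt(6)*z/2)


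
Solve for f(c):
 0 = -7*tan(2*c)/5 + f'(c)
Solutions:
 f(c) = C1 - 7*log(cos(2*c))/10


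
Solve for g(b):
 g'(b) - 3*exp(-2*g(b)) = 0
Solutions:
 g(b) = log(-sqrt(C1 + 6*b))
 g(b) = log(C1 + 6*b)/2


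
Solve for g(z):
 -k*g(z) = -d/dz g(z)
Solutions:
 g(z) = C1*exp(k*z)


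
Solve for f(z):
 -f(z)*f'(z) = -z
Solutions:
 f(z) = -sqrt(C1 + z^2)
 f(z) = sqrt(C1 + z^2)


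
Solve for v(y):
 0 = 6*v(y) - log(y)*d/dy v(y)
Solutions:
 v(y) = C1*exp(6*li(y))


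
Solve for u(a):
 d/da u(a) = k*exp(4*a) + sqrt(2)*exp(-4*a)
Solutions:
 u(a) = C1 + k*exp(4*a)/4 - sqrt(2)*exp(-4*a)/4


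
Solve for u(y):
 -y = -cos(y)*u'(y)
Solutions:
 u(y) = C1 + Integral(y/cos(y), y)


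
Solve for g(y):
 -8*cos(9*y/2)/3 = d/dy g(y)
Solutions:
 g(y) = C1 - 16*sin(9*y/2)/27


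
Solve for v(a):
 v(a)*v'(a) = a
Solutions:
 v(a) = -sqrt(C1 + a^2)
 v(a) = sqrt(C1 + a^2)


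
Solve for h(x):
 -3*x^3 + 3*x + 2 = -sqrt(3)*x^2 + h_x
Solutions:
 h(x) = C1 - 3*x^4/4 + sqrt(3)*x^3/3 + 3*x^2/2 + 2*x


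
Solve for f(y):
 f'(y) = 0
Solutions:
 f(y) = C1


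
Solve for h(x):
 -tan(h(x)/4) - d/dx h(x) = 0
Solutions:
 h(x) = -4*asin(C1*exp(-x/4)) + 4*pi
 h(x) = 4*asin(C1*exp(-x/4))


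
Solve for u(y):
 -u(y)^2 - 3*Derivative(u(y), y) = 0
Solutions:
 u(y) = 3/(C1 + y)


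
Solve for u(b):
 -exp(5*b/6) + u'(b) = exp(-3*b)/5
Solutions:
 u(b) = C1 + 6*exp(5*b/6)/5 - exp(-3*b)/15


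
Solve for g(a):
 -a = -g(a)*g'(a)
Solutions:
 g(a) = -sqrt(C1 + a^2)
 g(a) = sqrt(C1 + a^2)


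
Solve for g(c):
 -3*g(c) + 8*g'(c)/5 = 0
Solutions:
 g(c) = C1*exp(15*c/8)


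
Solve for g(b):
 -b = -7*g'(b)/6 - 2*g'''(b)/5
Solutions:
 g(b) = C1 + C2*sin(sqrt(105)*b/6) + C3*cos(sqrt(105)*b/6) + 3*b^2/7


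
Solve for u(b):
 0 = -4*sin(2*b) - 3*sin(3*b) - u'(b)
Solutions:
 u(b) = C1 + 2*cos(2*b) + cos(3*b)


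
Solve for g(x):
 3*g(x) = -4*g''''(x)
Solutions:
 g(x) = (C1*sin(3^(1/4)*x/2) + C2*cos(3^(1/4)*x/2))*exp(-3^(1/4)*x/2) + (C3*sin(3^(1/4)*x/2) + C4*cos(3^(1/4)*x/2))*exp(3^(1/4)*x/2)


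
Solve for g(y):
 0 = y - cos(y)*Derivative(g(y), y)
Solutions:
 g(y) = C1 + Integral(y/cos(y), y)


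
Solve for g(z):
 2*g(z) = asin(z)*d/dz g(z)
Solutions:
 g(z) = C1*exp(2*Integral(1/asin(z), z))


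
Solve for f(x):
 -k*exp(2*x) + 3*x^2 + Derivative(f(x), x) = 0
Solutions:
 f(x) = C1 + k*exp(2*x)/2 - x^3


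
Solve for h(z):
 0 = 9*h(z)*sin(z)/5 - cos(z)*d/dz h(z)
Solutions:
 h(z) = C1/cos(z)^(9/5)


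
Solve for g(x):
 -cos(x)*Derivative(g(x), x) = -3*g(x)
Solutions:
 g(x) = C1*(sin(x) + 1)^(3/2)/(sin(x) - 1)^(3/2)


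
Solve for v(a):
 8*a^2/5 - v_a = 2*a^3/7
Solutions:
 v(a) = C1 - a^4/14 + 8*a^3/15


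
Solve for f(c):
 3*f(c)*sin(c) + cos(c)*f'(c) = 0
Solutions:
 f(c) = C1*cos(c)^3


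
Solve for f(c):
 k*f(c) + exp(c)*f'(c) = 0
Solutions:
 f(c) = C1*exp(k*exp(-c))


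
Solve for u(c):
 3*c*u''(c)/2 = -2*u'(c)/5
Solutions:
 u(c) = C1 + C2*c^(11/15)


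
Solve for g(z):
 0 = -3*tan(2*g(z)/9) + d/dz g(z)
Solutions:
 g(z) = -9*asin(C1*exp(2*z/3))/2 + 9*pi/2
 g(z) = 9*asin(C1*exp(2*z/3))/2


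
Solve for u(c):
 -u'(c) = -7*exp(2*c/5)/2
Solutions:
 u(c) = C1 + 35*exp(2*c/5)/4


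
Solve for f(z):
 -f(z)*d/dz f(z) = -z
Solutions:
 f(z) = -sqrt(C1 + z^2)
 f(z) = sqrt(C1 + z^2)


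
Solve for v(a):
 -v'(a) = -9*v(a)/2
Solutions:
 v(a) = C1*exp(9*a/2)


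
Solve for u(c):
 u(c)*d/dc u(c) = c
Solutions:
 u(c) = -sqrt(C1 + c^2)
 u(c) = sqrt(C1 + c^2)


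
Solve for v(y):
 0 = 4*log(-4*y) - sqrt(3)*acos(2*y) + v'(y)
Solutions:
 v(y) = C1 - 4*y*log(-y) - 8*y*log(2) + 4*y + sqrt(3)*(y*acos(2*y) - sqrt(1 - 4*y^2)/2)


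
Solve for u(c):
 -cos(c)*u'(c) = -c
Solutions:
 u(c) = C1 + Integral(c/cos(c), c)


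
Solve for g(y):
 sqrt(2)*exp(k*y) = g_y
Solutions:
 g(y) = C1 + sqrt(2)*exp(k*y)/k


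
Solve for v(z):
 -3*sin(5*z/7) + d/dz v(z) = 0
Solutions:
 v(z) = C1 - 21*cos(5*z/7)/5


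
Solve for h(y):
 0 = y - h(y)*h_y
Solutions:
 h(y) = -sqrt(C1 + y^2)
 h(y) = sqrt(C1 + y^2)


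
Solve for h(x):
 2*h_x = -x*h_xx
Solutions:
 h(x) = C1 + C2/x


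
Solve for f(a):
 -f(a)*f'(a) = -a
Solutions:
 f(a) = -sqrt(C1 + a^2)
 f(a) = sqrt(C1 + a^2)


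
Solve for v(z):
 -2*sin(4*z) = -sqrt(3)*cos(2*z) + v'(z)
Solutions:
 v(z) = C1 + sqrt(3)*sin(2*z)/2 + cos(4*z)/2


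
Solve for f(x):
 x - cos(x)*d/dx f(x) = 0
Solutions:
 f(x) = C1 + Integral(x/cos(x), x)


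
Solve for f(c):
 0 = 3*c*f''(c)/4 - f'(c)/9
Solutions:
 f(c) = C1 + C2*c^(31/27)


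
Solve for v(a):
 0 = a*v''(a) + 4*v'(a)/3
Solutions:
 v(a) = C1 + C2/a^(1/3)


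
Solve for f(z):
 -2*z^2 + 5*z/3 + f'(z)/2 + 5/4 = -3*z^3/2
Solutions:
 f(z) = C1 - 3*z^4/4 + 4*z^3/3 - 5*z^2/3 - 5*z/2


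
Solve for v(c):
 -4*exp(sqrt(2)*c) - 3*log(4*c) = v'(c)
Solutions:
 v(c) = C1 - 3*c*log(c) + 3*c*(1 - 2*log(2)) - 2*sqrt(2)*exp(sqrt(2)*c)


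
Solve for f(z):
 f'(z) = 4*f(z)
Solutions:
 f(z) = C1*exp(4*z)


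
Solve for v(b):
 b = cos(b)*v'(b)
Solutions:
 v(b) = C1 + Integral(b/cos(b), b)


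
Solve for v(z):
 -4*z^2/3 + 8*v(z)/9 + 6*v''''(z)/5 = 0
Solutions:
 v(z) = 3*z^2/2 + (C1*sin(15^(1/4)*z/3) + C2*cos(15^(1/4)*z/3))*exp(-15^(1/4)*z/3) + (C3*sin(15^(1/4)*z/3) + C4*cos(15^(1/4)*z/3))*exp(15^(1/4)*z/3)


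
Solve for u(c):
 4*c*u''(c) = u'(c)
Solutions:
 u(c) = C1 + C2*c^(5/4)


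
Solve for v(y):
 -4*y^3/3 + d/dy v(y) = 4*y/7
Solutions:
 v(y) = C1 + y^4/3 + 2*y^2/7


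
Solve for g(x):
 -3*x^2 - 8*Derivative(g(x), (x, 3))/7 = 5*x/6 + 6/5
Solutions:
 g(x) = C1 + C2*x + C3*x^2 - 7*x^5/160 - 35*x^4/1152 - 7*x^3/40


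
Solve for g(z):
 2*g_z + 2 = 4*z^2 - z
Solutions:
 g(z) = C1 + 2*z^3/3 - z^2/4 - z


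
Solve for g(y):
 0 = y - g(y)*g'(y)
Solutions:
 g(y) = -sqrt(C1 + y^2)
 g(y) = sqrt(C1 + y^2)


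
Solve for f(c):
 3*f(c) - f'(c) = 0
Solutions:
 f(c) = C1*exp(3*c)


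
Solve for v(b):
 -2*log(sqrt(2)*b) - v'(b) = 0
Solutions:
 v(b) = C1 - 2*b*log(b) - b*log(2) + 2*b


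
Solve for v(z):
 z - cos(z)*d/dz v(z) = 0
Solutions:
 v(z) = C1 + Integral(z/cos(z), z)


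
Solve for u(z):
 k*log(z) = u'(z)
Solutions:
 u(z) = C1 + k*z*log(z) - k*z


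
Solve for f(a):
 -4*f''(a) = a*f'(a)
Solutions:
 f(a) = C1 + C2*erf(sqrt(2)*a/4)


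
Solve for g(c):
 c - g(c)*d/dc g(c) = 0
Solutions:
 g(c) = -sqrt(C1 + c^2)
 g(c) = sqrt(C1 + c^2)


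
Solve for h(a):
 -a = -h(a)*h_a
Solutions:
 h(a) = -sqrt(C1 + a^2)
 h(a) = sqrt(C1 + a^2)


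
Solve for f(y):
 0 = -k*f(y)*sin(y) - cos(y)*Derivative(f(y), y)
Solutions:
 f(y) = C1*exp(k*log(cos(y)))


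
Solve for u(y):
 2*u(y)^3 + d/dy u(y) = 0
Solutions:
 u(y) = -sqrt(2)*sqrt(-1/(C1 - 2*y))/2
 u(y) = sqrt(2)*sqrt(-1/(C1 - 2*y))/2


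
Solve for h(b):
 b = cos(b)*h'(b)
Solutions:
 h(b) = C1 + Integral(b/cos(b), b)


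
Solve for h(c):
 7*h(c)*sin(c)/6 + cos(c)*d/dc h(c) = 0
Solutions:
 h(c) = C1*cos(c)^(7/6)


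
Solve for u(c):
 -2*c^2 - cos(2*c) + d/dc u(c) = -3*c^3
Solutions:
 u(c) = C1 - 3*c^4/4 + 2*c^3/3 + sin(2*c)/2


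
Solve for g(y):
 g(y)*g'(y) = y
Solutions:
 g(y) = -sqrt(C1 + y^2)
 g(y) = sqrt(C1 + y^2)


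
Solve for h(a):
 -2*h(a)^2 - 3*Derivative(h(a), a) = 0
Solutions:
 h(a) = 3/(C1 + 2*a)


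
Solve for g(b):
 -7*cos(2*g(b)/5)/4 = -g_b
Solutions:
 -7*b/4 - 5*log(sin(2*g(b)/5) - 1)/4 + 5*log(sin(2*g(b)/5) + 1)/4 = C1


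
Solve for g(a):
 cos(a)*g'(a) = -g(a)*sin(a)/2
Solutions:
 g(a) = C1*sqrt(cos(a))


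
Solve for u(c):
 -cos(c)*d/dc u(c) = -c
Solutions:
 u(c) = C1 + Integral(c/cos(c), c)


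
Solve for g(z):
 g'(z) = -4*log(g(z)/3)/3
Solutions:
 -3*Integral(1/(-log(_y) + log(3)), (_y, g(z)))/4 = C1 - z


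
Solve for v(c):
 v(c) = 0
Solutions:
 v(c) = 0


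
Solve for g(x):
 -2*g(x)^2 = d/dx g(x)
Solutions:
 g(x) = 1/(C1 + 2*x)


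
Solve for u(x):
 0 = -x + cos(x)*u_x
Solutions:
 u(x) = C1 + Integral(x/cos(x), x)


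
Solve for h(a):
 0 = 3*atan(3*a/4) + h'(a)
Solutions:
 h(a) = C1 - 3*a*atan(3*a/4) + 2*log(9*a^2 + 16)


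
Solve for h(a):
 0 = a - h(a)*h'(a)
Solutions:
 h(a) = -sqrt(C1 + a^2)
 h(a) = sqrt(C1 + a^2)


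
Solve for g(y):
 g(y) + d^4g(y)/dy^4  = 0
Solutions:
 g(y) = (C1*sin(sqrt(2)*y/2) + C2*cos(sqrt(2)*y/2))*exp(-sqrt(2)*y/2) + (C3*sin(sqrt(2)*y/2) + C4*cos(sqrt(2)*y/2))*exp(sqrt(2)*y/2)


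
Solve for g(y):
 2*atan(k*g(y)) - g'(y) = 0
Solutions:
 Integral(1/atan(_y*k), (_y, g(y))) = C1 + 2*y


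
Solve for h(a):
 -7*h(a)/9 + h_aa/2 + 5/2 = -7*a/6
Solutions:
 h(a) = C1*exp(-sqrt(14)*a/3) + C2*exp(sqrt(14)*a/3) + 3*a/2 + 45/14


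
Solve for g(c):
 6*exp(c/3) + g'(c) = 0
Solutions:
 g(c) = C1 - 18*exp(c/3)


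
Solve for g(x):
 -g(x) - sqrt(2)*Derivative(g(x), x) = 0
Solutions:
 g(x) = C1*exp(-sqrt(2)*x/2)


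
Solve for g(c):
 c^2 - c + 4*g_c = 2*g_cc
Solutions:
 g(c) = C1 + C2*exp(2*c) - c^3/12


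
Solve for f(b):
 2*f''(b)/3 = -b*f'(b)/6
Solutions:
 f(b) = C1 + C2*erf(sqrt(2)*b/4)


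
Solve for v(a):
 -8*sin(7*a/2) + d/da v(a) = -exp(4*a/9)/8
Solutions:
 v(a) = C1 - 9*exp(4*a/9)/32 - 16*cos(7*a/2)/7


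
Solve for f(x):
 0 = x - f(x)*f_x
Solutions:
 f(x) = -sqrt(C1 + x^2)
 f(x) = sqrt(C1 + x^2)


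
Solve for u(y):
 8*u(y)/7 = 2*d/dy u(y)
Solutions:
 u(y) = C1*exp(4*y/7)


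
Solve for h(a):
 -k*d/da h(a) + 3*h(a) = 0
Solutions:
 h(a) = C1*exp(3*a/k)


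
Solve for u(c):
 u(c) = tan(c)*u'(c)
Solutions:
 u(c) = C1*sin(c)


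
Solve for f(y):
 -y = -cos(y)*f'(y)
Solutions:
 f(y) = C1 + Integral(y/cos(y), y)


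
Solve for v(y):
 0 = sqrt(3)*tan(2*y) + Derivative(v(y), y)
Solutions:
 v(y) = C1 + sqrt(3)*log(cos(2*y))/2


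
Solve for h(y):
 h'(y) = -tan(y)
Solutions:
 h(y) = C1 + log(cos(y))


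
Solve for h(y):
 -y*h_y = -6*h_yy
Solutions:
 h(y) = C1 + C2*erfi(sqrt(3)*y/6)


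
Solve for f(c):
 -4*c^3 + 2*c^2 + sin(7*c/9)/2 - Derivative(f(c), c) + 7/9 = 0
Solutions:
 f(c) = C1 - c^4 + 2*c^3/3 + 7*c/9 - 9*cos(7*c/9)/14


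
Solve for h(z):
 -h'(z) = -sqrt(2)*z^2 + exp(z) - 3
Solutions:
 h(z) = C1 + sqrt(2)*z^3/3 + 3*z - exp(z)


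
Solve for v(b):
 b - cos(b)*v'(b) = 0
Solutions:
 v(b) = C1 + Integral(b/cos(b), b)


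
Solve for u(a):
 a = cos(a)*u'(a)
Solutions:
 u(a) = C1 + Integral(a/cos(a), a)


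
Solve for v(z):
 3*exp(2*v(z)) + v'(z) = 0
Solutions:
 v(z) = log(-sqrt(-1/(C1 - 3*z))) - log(2)/2
 v(z) = log(-1/(C1 - 3*z))/2 - log(2)/2


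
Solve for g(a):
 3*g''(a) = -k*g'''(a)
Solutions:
 g(a) = C1 + C2*a + C3*exp(-3*a/k)


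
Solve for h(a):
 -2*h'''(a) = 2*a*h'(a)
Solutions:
 h(a) = C1 + Integral(C2*airyai(-a) + C3*airybi(-a), a)


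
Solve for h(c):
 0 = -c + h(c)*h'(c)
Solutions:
 h(c) = -sqrt(C1 + c^2)
 h(c) = sqrt(C1 + c^2)


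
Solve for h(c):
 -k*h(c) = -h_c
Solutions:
 h(c) = C1*exp(c*k)


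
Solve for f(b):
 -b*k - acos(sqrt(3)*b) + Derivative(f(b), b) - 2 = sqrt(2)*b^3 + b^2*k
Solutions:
 f(b) = C1 + sqrt(2)*b^4/4 + b^3*k/3 + b^2*k/2 + b*acos(sqrt(3)*b) + 2*b - sqrt(3)*sqrt(1 - 3*b^2)/3


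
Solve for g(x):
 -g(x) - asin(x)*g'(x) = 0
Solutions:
 g(x) = C1*exp(-Integral(1/asin(x), x))


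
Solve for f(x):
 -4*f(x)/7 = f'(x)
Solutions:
 f(x) = C1*exp(-4*x/7)


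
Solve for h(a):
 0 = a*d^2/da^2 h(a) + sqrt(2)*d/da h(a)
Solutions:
 h(a) = C1 + C2*a^(1 - sqrt(2))


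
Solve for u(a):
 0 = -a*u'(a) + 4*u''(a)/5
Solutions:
 u(a) = C1 + C2*erfi(sqrt(10)*a/4)


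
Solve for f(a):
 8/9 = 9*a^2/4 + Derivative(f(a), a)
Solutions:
 f(a) = C1 - 3*a^3/4 + 8*a/9


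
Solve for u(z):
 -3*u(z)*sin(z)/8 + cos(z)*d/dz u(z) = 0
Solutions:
 u(z) = C1/cos(z)^(3/8)


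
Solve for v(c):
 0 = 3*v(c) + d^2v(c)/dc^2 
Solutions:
 v(c) = C1*sin(sqrt(3)*c) + C2*cos(sqrt(3)*c)


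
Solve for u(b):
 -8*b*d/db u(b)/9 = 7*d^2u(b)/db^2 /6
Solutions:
 u(b) = C1 + C2*erf(2*sqrt(42)*b/21)


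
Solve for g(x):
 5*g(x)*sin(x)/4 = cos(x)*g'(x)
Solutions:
 g(x) = C1/cos(x)^(5/4)


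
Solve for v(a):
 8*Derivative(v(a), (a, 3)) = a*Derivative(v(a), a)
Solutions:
 v(a) = C1 + Integral(C2*airyai(a/2) + C3*airybi(a/2), a)


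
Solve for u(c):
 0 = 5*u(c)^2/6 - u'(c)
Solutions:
 u(c) = -6/(C1 + 5*c)


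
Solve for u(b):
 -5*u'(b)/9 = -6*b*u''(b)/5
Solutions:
 u(b) = C1 + C2*b^(79/54)


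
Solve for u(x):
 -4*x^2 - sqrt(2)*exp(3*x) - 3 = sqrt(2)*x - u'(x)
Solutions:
 u(x) = C1 + 4*x^3/3 + sqrt(2)*x^2/2 + 3*x + sqrt(2)*exp(3*x)/3


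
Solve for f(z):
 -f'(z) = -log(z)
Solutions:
 f(z) = C1 + z*log(z) - z


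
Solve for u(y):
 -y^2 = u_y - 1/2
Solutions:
 u(y) = C1 - y^3/3 + y/2


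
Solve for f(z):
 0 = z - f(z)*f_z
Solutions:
 f(z) = -sqrt(C1 + z^2)
 f(z) = sqrt(C1 + z^2)


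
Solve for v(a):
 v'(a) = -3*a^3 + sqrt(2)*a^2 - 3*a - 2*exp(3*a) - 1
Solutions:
 v(a) = C1 - 3*a^4/4 + sqrt(2)*a^3/3 - 3*a^2/2 - a - 2*exp(3*a)/3


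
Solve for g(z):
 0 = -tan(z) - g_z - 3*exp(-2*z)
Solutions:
 g(z) = C1 - log(tan(z)^2 + 1)/2 + 3*exp(-2*z)/2


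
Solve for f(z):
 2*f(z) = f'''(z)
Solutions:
 f(z) = C3*exp(2^(1/3)*z) + (C1*sin(2^(1/3)*sqrt(3)*z/2) + C2*cos(2^(1/3)*sqrt(3)*z/2))*exp(-2^(1/3)*z/2)


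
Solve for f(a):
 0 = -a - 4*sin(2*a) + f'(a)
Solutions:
 f(a) = C1 + a^2/2 - 2*cos(2*a)


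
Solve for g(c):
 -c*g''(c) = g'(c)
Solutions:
 g(c) = C1 + C2*log(c)


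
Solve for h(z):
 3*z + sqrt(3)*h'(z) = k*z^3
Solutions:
 h(z) = C1 + sqrt(3)*k*z^4/12 - sqrt(3)*z^2/2


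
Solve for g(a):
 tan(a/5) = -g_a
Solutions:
 g(a) = C1 + 5*log(cos(a/5))


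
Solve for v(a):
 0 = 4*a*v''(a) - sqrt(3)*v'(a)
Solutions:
 v(a) = C1 + C2*a^(sqrt(3)/4 + 1)


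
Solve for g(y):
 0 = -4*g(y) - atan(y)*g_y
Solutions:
 g(y) = C1*exp(-4*Integral(1/atan(y), y))


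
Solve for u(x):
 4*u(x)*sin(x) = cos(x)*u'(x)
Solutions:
 u(x) = C1/cos(x)^4


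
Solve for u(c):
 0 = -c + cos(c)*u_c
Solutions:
 u(c) = C1 + Integral(c/cos(c), c)


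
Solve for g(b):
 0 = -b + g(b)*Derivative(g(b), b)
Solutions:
 g(b) = -sqrt(C1 + b^2)
 g(b) = sqrt(C1 + b^2)


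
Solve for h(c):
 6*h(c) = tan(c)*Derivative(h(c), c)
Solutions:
 h(c) = C1*sin(c)^6


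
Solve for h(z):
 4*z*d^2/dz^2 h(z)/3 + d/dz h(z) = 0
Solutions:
 h(z) = C1 + C2*z^(1/4)


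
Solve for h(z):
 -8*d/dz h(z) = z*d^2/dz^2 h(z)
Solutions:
 h(z) = C1 + C2/z^7


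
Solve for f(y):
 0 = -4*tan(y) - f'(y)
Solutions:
 f(y) = C1 + 4*log(cos(y))


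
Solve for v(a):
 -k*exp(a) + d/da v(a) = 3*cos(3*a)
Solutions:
 v(a) = C1 + k*exp(a) + sin(3*a)


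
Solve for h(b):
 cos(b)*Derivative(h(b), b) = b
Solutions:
 h(b) = C1 + Integral(b/cos(b), b)


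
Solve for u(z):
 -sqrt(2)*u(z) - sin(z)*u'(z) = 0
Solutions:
 u(z) = C1*(cos(z) + 1)^(sqrt(2)/2)/(cos(z) - 1)^(sqrt(2)/2)


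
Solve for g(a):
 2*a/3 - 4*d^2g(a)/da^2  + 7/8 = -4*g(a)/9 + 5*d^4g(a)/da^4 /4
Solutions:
 g(a) = C1*exp(-2*sqrt(15)*a*sqrt(-6 + sqrt(41))/15) + C2*exp(2*sqrt(15)*a*sqrt(-6 + sqrt(41))/15) + C3*sin(2*sqrt(15)*a*sqrt(6 + sqrt(41))/15) + C4*cos(2*sqrt(15)*a*sqrt(6 + sqrt(41))/15) - 3*a/2 - 63/32


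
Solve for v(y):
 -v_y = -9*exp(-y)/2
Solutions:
 v(y) = C1 - 9*exp(-y)/2


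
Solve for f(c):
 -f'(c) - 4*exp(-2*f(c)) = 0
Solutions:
 f(c) = log(-sqrt(C1 - 8*c))
 f(c) = log(C1 - 8*c)/2


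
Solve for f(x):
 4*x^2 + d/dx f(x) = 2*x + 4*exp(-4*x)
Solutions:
 f(x) = C1 - 4*x^3/3 + x^2 - exp(-4*x)


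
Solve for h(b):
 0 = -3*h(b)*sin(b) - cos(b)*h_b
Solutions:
 h(b) = C1*cos(b)^3


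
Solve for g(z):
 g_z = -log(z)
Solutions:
 g(z) = C1 - z*log(z) + z


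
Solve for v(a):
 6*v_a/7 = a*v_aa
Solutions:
 v(a) = C1 + C2*a^(13/7)


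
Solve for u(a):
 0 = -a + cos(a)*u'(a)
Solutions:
 u(a) = C1 + Integral(a/cos(a), a)


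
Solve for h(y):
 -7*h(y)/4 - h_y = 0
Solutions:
 h(y) = C1*exp(-7*y/4)


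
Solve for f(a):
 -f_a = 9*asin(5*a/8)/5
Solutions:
 f(a) = C1 - 9*a*asin(5*a/8)/5 - 9*sqrt(64 - 25*a^2)/25


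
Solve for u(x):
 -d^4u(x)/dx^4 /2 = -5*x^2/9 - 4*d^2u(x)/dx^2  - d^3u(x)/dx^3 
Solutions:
 u(x) = C1 + C2*x + C3*exp(-2*x) + C4*exp(4*x) - 5*x^4/432 + 5*x^3/432 - 5*x^2/192


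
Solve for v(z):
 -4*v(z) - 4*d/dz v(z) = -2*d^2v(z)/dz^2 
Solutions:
 v(z) = C1*exp(z*(1 - sqrt(3))) + C2*exp(z*(1 + sqrt(3)))


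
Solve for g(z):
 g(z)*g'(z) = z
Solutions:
 g(z) = -sqrt(C1 + z^2)
 g(z) = sqrt(C1 + z^2)


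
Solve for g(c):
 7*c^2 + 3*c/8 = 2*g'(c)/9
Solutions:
 g(c) = C1 + 21*c^3/2 + 27*c^2/32


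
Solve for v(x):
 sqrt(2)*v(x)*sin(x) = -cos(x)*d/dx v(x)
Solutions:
 v(x) = C1*cos(x)^(sqrt(2))


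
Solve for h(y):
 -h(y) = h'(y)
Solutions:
 h(y) = C1*exp(-y)


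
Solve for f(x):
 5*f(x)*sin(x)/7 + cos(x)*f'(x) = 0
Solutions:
 f(x) = C1*cos(x)^(5/7)


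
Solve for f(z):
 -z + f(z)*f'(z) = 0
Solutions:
 f(z) = -sqrt(C1 + z^2)
 f(z) = sqrt(C1 + z^2)


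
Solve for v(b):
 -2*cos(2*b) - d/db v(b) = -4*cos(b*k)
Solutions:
 v(b) = C1 - sin(2*b) + 4*sin(b*k)/k


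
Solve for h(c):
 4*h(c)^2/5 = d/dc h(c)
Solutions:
 h(c) = -5/(C1 + 4*c)


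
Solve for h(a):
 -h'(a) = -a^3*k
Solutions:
 h(a) = C1 + a^4*k/4


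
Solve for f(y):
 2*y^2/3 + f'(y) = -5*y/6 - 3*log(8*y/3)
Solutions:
 f(y) = C1 - 2*y^3/9 - 5*y^2/12 - 3*y*log(y) - 9*y*log(2) + 3*y + 3*y*log(3)


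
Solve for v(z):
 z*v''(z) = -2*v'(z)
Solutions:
 v(z) = C1 + C2/z


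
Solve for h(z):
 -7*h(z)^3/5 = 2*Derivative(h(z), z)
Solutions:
 h(z) = -sqrt(5)*sqrt(-1/(C1 - 7*z))
 h(z) = sqrt(5)*sqrt(-1/(C1 - 7*z))


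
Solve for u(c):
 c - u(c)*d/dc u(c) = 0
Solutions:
 u(c) = -sqrt(C1 + c^2)
 u(c) = sqrt(C1 + c^2)


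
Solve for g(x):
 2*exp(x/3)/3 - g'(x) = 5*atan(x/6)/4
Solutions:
 g(x) = C1 - 5*x*atan(x/6)/4 + 2*exp(x/3) + 15*log(x^2 + 36)/4


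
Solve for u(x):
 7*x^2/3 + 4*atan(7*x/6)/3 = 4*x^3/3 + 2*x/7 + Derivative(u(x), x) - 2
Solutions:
 u(x) = C1 - x^4/3 + 7*x^3/9 - x^2/7 + 4*x*atan(7*x/6)/3 + 2*x - 4*log(49*x^2 + 36)/7


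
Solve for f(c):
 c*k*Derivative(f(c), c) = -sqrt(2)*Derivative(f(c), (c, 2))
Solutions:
 f(c) = Piecewise((-2^(3/4)*sqrt(pi)*C1*erf(2^(1/4)*c*sqrt(k)/2)/(2*sqrt(k)) - C2, (k > 0) | (k < 0)), (-C1*c - C2, True))


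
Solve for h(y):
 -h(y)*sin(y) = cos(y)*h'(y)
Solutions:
 h(y) = C1*cos(y)


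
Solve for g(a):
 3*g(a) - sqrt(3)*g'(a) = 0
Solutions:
 g(a) = C1*exp(sqrt(3)*a)


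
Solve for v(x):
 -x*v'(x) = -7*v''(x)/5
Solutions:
 v(x) = C1 + C2*erfi(sqrt(70)*x/14)


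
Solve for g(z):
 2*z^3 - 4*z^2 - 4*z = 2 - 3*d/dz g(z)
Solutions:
 g(z) = C1 - z^4/6 + 4*z^3/9 + 2*z^2/3 + 2*z/3


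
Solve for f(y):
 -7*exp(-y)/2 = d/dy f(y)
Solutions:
 f(y) = C1 + 7*exp(-y)/2


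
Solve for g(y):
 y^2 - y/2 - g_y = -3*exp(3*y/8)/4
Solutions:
 g(y) = C1 + y^3/3 - y^2/4 + 2*exp(3*y/8)


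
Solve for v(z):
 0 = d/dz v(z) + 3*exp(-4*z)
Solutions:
 v(z) = C1 + 3*exp(-4*z)/4


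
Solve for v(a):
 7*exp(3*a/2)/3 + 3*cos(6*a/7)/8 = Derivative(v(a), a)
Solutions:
 v(a) = C1 + 14*exp(3*a/2)/9 + 7*sin(6*a/7)/16


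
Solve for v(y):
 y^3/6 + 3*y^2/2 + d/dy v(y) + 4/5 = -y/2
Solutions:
 v(y) = C1 - y^4/24 - y^3/2 - y^2/4 - 4*y/5


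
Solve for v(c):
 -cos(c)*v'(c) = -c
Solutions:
 v(c) = C1 + Integral(c/cos(c), c)


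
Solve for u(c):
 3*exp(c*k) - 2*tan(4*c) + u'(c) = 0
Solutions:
 u(c) = C1 - 3*Piecewise((exp(c*k)/k, Ne(k, 0)), (c, True)) - log(cos(4*c))/2


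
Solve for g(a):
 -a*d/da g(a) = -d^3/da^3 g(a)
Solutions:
 g(a) = C1 + Integral(C2*airyai(a) + C3*airybi(a), a)


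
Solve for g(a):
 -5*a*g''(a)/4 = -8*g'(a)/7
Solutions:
 g(a) = C1 + C2*a^(67/35)


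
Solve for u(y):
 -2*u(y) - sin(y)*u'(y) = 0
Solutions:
 u(y) = C1*(cos(y) + 1)/(cos(y) - 1)


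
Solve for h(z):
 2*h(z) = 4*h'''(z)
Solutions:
 h(z) = C3*exp(2^(2/3)*z/2) + (C1*sin(2^(2/3)*sqrt(3)*z/4) + C2*cos(2^(2/3)*sqrt(3)*z/4))*exp(-2^(2/3)*z/4)


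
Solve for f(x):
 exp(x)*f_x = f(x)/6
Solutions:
 f(x) = C1*exp(-exp(-x)/6)


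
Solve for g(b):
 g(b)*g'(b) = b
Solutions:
 g(b) = -sqrt(C1 + b^2)
 g(b) = sqrt(C1 + b^2)


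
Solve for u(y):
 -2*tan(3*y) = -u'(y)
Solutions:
 u(y) = C1 - 2*log(cos(3*y))/3


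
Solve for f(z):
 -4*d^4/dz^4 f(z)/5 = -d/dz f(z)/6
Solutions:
 f(z) = C1 + C4*exp(3^(2/3)*5^(1/3)*z/6) + (C2*sin(3^(1/6)*5^(1/3)*z/4) + C3*cos(3^(1/6)*5^(1/3)*z/4))*exp(-3^(2/3)*5^(1/3)*z/12)


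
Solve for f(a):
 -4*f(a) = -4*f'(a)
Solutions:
 f(a) = C1*exp(a)


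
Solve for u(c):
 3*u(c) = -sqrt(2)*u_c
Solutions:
 u(c) = C1*exp(-3*sqrt(2)*c/2)


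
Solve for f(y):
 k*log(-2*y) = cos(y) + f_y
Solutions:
 f(y) = C1 + k*y*(log(-y) - 1) + k*y*log(2) - sin(y)


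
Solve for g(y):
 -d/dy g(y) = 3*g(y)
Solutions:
 g(y) = C1*exp(-3*y)


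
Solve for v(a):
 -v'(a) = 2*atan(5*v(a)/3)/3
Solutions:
 Integral(1/atan(5*_y/3), (_y, v(a))) = C1 - 2*a/3


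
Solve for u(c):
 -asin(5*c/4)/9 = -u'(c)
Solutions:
 u(c) = C1 + c*asin(5*c/4)/9 + sqrt(16 - 25*c^2)/45


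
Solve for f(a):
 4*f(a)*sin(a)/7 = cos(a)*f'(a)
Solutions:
 f(a) = C1/cos(a)^(4/7)


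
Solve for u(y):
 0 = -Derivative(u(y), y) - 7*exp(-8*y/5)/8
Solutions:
 u(y) = C1 + 35*exp(-8*y/5)/64


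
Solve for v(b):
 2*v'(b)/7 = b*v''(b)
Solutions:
 v(b) = C1 + C2*b^(9/7)


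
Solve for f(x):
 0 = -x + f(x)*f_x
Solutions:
 f(x) = -sqrt(C1 + x^2)
 f(x) = sqrt(C1 + x^2)


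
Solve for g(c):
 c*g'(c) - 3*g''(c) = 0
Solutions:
 g(c) = C1 + C2*erfi(sqrt(6)*c/6)


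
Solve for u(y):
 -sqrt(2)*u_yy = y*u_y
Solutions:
 u(y) = C1 + C2*erf(2^(1/4)*y/2)


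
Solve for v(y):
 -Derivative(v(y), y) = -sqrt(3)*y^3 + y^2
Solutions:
 v(y) = C1 + sqrt(3)*y^4/4 - y^3/3


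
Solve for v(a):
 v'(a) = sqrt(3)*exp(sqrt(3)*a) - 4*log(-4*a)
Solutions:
 v(a) = C1 - 4*a*log(-a) + 4*a*(1 - 2*log(2)) + exp(sqrt(3)*a)


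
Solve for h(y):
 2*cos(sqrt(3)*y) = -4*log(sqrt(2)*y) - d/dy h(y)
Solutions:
 h(y) = C1 - 4*y*log(y) - 2*y*log(2) + 4*y - 2*sqrt(3)*sin(sqrt(3)*y)/3


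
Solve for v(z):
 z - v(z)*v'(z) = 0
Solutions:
 v(z) = -sqrt(C1 + z^2)
 v(z) = sqrt(C1 + z^2)


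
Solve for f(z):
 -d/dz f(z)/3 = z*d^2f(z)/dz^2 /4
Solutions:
 f(z) = C1 + C2/z^(1/3)


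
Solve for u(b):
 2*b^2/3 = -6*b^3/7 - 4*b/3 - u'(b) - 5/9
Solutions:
 u(b) = C1 - 3*b^4/14 - 2*b^3/9 - 2*b^2/3 - 5*b/9


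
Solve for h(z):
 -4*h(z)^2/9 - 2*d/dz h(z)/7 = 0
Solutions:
 h(z) = 9/(C1 + 14*z)


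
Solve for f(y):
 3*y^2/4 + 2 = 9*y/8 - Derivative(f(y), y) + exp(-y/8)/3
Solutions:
 f(y) = C1 - y^3/4 + 9*y^2/16 - 2*y - 8*exp(-y/8)/3


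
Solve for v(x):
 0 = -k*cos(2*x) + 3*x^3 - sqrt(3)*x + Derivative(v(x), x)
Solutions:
 v(x) = C1 + k*sin(2*x)/2 - 3*x^4/4 + sqrt(3)*x^2/2


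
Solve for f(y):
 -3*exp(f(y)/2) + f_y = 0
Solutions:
 f(y) = 2*log(-1/(C1 + 3*y)) + 2*log(2)


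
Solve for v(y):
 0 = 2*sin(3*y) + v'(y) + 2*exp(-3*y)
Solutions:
 v(y) = C1 + 2*cos(3*y)/3 + 2*exp(-3*y)/3


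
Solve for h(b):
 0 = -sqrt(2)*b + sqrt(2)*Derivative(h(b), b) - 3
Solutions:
 h(b) = C1 + b^2/2 + 3*sqrt(2)*b/2


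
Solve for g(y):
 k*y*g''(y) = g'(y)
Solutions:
 g(y) = C1 + y^(((re(k) + 1)*re(k) + im(k)^2)/(re(k)^2 + im(k)^2))*(C2*sin(log(y)*Abs(im(k))/(re(k)^2 + im(k)^2)) + C3*cos(log(y)*im(k)/(re(k)^2 + im(k)^2)))


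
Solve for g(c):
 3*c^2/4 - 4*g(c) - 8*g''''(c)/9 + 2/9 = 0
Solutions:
 g(c) = 3*c^2/16 + (C1*sin(2^(1/4)*sqrt(3)*c/2) + C2*cos(2^(1/4)*sqrt(3)*c/2))*exp(-2^(1/4)*sqrt(3)*c/2) + (C3*sin(2^(1/4)*sqrt(3)*c/2) + C4*cos(2^(1/4)*sqrt(3)*c/2))*exp(2^(1/4)*sqrt(3)*c/2) + 1/18


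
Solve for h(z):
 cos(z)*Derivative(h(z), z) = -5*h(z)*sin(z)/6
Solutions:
 h(z) = C1*cos(z)^(5/6)


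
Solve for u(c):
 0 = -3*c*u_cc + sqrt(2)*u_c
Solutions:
 u(c) = C1 + C2*c^(sqrt(2)/3 + 1)


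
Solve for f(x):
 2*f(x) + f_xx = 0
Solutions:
 f(x) = C1*sin(sqrt(2)*x) + C2*cos(sqrt(2)*x)


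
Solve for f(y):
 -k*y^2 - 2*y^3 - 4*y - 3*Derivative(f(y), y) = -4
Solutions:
 f(y) = C1 - k*y^3/9 - y^4/6 - 2*y^2/3 + 4*y/3


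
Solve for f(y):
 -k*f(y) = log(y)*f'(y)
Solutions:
 f(y) = C1*exp(-k*li(y))


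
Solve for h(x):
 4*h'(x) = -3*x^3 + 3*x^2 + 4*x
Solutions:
 h(x) = C1 - 3*x^4/16 + x^3/4 + x^2/2


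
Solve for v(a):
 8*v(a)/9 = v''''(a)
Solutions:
 v(a) = C1*exp(-2^(3/4)*sqrt(3)*a/3) + C2*exp(2^(3/4)*sqrt(3)*a/3) + C3*sin(2^(3/4)*sqrt(3)*a/3) + C4*cos(2^(3/4)*sqrt(3)*a/3)


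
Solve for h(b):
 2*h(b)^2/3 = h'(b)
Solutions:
 h(b) = -3/(C1 + 2*b)


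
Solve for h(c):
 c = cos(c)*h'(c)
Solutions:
 h(c) = C1 + Integral(c/cos(c), c)


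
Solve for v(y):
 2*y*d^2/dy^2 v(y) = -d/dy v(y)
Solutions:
 v(y) = C1 + C2*sqrt(y)


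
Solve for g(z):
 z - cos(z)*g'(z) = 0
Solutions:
 g(z) = C1 + Integral(z/cos(z), z)


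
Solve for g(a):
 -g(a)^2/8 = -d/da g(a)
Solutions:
 g(a) = -8/(C1 + a)


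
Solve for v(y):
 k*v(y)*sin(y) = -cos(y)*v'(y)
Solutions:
 v(y) = C1*exp(k*log(cos(y)))


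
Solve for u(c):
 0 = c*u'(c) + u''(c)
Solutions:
 u(c) = C1 + C2*erf(sqrt(2)*c/2)


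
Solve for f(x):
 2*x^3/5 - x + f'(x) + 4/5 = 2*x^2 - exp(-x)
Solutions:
 f(x) = C1 - x^4/10 + 2*x^3/3 + x^2/2 - 4*x/5 + exp(-x)


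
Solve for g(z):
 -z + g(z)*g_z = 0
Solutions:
 g(z) = -sqrt(C1 + z^2)
 g(z) = sqrt(C1 + z^2)


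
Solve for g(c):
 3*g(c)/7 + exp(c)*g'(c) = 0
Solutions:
 g(c) = C1*exp(3*exp(-c)/7)


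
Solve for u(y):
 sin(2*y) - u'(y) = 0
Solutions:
 u(y) = C1 - cos(2*y)/2


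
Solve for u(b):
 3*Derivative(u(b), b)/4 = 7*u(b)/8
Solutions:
 u(b) = C1*exp(7*b/6)


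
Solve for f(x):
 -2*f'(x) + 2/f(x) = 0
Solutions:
 f(x) = -sqrt(C1 + 2*x)
 f(x) = sqrt(C1 + 2*x)


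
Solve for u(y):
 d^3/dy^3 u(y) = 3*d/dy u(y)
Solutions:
 u(y) = C1 + C2*exp(-sqrt(3)*y) + C3*exp(sqrt(3)*y)


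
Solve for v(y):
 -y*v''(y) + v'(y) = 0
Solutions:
 v(y) = C1 + C2*y^2


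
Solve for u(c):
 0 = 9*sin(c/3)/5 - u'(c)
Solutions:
 u(c) = C1 - 27*cos(c/3)/5


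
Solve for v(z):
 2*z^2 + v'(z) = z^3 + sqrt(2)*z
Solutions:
 v(z) = C1 + z^4/4 - 2*z^3/3 + sqrt(2)*z^2/2


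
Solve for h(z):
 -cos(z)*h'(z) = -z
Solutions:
 h(z) = C1 + Integral(z/cos(z), z)


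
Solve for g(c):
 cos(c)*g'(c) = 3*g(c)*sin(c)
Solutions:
 g(c) = C1/cos(c)^3


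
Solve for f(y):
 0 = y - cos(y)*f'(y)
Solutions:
 f(y) = C1 + Integral(y/cos(y), y)


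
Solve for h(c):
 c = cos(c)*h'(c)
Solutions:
 h(c) = C1 + Integral(c/cos(c), c)


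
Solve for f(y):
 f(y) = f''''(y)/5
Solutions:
 f(y) = C1*exp(-5^(1/4)*y) + C2*exp(5^(1/4)*y) + C3*sin(5^(1/4)*y) + C4*cos(5^(1/4)*y)


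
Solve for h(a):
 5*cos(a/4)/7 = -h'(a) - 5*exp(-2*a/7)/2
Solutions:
 h(a) = C1 - 20*sin(a/4)/7 + 35*exp(-2*a/7)/4


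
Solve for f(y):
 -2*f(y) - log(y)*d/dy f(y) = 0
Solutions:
 f(y) = C1*exp(-2*li(y))


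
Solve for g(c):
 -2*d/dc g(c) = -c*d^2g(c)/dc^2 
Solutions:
 g(c) = C1 + C2*c^3


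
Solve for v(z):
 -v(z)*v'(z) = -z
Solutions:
 v(z) = -sqrt(C1 + z^2)
 v(z) = sqrt(C1 + z^2)


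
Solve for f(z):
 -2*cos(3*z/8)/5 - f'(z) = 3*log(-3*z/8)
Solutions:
 f(z) = C1 - 3*z*log(-z) - 3*z*log(3) + 3*z + 9*z*log(2) - 16*sin(3*z/8)/15


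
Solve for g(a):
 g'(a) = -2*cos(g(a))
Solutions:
 g(a) = pi - asin((C1 + exp(4*a))/(C1 - exp(4*a)))
 g(a) = asin((C1 + exp(4*a))/(C1 - exp(4*a)))


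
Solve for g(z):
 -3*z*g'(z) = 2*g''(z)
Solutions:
 g(z) = C1 + C2*erf(sqrt(3)*z/2)


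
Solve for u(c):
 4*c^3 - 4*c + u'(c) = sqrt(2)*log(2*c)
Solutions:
 u(c) = C1 - c^4 + 2*c^2 + sqrt(2)*c*log(c) - sqrt(2)*c + sqrt(2)*c*log(2)


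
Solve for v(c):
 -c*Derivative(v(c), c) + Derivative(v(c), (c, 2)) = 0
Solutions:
 v(c) = C1 + C2*erfi(sqrt(2)*c/2)


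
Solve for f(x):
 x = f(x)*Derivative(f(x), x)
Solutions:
 f(x) = -sqrt(C1 + x^2)
 f(x) = sqrt(C1 + x^2)


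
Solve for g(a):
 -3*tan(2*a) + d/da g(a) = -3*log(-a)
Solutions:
 g(a) = C1 - 3*a*log(-a) + 3*a - 3*log(cos(2*a))/2


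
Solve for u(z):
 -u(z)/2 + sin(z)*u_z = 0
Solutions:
 u(z) = C1*(cos(z) - 1)^(1/4)/(cos(z) + 1)^(1/4)


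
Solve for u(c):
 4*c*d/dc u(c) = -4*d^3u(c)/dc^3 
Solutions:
 u(c) = C1 + Integral(C2*airyai(-c) + C3*airybi(-c), c)


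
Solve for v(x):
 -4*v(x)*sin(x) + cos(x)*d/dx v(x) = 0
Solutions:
 v(x) = C1/cos(x)^4


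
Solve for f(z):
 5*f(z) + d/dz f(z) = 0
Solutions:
 f(z) = C1*exp(-5*z)


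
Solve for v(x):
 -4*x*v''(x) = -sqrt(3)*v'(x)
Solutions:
 v(x) = C1 + C2*x^(sqrt(3)/4 + 1)


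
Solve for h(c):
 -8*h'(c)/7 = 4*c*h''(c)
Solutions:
 h(c) = C1 + C2*c^(5/7)


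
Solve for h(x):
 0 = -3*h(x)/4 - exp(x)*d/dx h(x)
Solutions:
 h(x) = C1*exp(3*exp(-x)/4)


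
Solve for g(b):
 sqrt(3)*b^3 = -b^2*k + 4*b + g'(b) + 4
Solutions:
 g(b) = C1 + sqrt(3)*b^4/4 + b^3*k/3 - 2*b^2 - 4*b


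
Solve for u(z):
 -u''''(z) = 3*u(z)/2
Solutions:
 u(z) = (C1*sin(6^(1/4)*z/2) + C2*cos(6^(1/4)*z/2))*exp(-6^(1/4)*z/2) + (C3*sin(6^(1/4)*z/2) + C4*cos(6^(1/4)*z/2))*exp(6^(1/4)*z/2)


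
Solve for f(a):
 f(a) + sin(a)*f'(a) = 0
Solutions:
 f(a) = C1*sqrt(cos(a) + 1)/sqrt(cos(a) - 1)


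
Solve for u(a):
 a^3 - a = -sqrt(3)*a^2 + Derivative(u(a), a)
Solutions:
 u(a) = C1 + a^4/4 + sqrt(3)*a^3/3 - a^2/2


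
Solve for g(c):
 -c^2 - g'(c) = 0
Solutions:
 g(c) = C1 - c^3/3


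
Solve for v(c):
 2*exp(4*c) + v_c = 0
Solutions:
 v(c) = C1 - exp(4*c)/2


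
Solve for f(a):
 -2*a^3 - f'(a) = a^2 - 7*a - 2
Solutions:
 f(a) = C1 - a^4/2 - a^3/3 + 7*a^2/2 + 2*a


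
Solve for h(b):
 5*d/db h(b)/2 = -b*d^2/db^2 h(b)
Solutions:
 h(b) = C1 + C2/b^(3/2)


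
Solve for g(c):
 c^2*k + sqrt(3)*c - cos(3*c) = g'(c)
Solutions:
 g(c) = C1 + c^3*k/3 + sqrt(3)*c^2/2 - sin(3*c)/3


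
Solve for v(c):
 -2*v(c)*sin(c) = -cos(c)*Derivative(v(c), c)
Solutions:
 v(c) = C1/cos(c)^2


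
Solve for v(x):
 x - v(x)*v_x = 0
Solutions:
 v(x) = -sqrt(C1 + x^2)
 v(x) = sqrt(C1 + x^2)


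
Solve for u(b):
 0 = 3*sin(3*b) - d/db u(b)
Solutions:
 u(b) = C1 - cos(3*b)


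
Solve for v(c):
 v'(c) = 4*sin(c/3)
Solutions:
 v(c) = C1 - 12*cos(c/3)


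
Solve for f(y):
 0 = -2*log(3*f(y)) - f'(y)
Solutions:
 Integral(1/(log(_y) + log(3)), (_y, f(y)))/2 = C1 - y


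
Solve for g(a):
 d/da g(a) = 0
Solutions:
 g(a) = C1


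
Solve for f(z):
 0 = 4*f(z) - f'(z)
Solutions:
 f(z) = C1*exp(4*z)


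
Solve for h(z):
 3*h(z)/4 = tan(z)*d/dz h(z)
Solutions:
 h(z) = C1*sin(z)^(3/4)


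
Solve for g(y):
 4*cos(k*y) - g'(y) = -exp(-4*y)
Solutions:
 g(y) = C1 - exp(-4*y)/4 + 4*sin(k*y)/k


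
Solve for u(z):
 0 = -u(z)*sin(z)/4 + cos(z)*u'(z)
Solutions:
 u(z) = C1/cos(z)^(1/4)


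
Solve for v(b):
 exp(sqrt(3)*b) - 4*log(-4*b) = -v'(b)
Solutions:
 v(b) = C1 + 4*b*log(-b) + 4*b*(-1 + 2*log(2)) - sqrt(3)*exp(sqrt(3)*b)/3


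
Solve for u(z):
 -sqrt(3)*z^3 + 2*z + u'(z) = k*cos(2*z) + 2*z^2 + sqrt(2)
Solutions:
 u(z) = C1 + k*sin(2*z)/2 + sqrt(3)*z^4/4 + 2*z^3/3 - z^2 + sqrt(2)*z


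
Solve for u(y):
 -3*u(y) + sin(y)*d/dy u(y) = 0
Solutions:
 u(y) = C1*(cos(y) - 1)^(3/2)/(cos(y) + 1)^(3/2)


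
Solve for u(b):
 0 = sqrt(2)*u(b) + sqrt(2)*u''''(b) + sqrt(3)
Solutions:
 u(b) = (C1*sin(sqrt(2)*b/2) + C2*cos(sqrt(2)*b/2))*exp(-sqrt(2)*b/2) + (C3*sin(sqrt(2)*b/2) + C4*cos(sqrt(2)*b/2))*exp(sqrt(2)*b/2) - sqrt(6)/2


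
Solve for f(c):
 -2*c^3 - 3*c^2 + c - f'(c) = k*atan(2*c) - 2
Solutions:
 f(c) = C1 - c^4/2 - c^3 + c^2/2 + 2*c - k*(c*atan(2*c) - log(4*c^2 + 1)/4)


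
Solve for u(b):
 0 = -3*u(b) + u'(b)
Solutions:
 u(b) = C1*exp(3*b)


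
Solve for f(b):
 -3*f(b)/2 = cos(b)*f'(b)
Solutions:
 f(b) = C1*(sin(b) - 1)^(3/4)/(sin(b) + 1)^(3/4)


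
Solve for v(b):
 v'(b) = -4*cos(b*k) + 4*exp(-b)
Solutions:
 v(b) = C1 - 4*exp(-b) - 4*sin(b*k)/k


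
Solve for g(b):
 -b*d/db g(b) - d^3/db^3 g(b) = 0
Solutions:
 g(b) = C1 + Integral(C2*airyai(-b) + C3*airybi(-b), b)


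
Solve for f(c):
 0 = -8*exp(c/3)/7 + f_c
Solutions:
 f(c) = C1 + 24*exp(c/3)/7


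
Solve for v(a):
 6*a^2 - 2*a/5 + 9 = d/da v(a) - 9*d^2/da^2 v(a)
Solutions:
 v(a) = C1 + C2*exp(a/9) + 2*a^3 + 269*a^2/5 + 4887*a/5


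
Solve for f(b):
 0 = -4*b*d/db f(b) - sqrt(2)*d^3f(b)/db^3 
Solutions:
 f(b) = C1 + Integral(C2*airyai(-sqrt(2)*b) + C3*airybi(-sqrt(2)*b), b)


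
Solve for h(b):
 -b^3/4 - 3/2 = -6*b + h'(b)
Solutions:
 h(b) = C1 - b^4/16 + 3*b^2 - 3*b/2


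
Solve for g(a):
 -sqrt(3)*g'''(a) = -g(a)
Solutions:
 g(a) = C3*exp(3^(5/6)*a/3) + (C1*sin(3^(1/3)*a/2) + C2*cos(3^(1/3)*a/2))*exp(-3^(5/6)*a/6)


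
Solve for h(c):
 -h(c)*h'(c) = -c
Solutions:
 h(c) = -sqrt(C1 + c^2)
 h(c) = sqrt(C1 + c^2)


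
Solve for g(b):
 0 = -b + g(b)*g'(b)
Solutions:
 g(b) = -sqrt(C1 + b^2)
 g(b) = sqrt(C1 + b^2)


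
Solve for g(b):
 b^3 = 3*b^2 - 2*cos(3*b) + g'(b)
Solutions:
 g(b) = C1 + b^4/4 - b^3 + 2*sin(3*b)/3


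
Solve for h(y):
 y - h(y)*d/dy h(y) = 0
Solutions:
 h(y) = -sqrt(C1 + y^2)
 h(y) = sqrt(C1 + y^2)


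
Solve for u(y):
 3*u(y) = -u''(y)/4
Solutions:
 u(y) = C1*sin(2*sqrt(3)*y) + C2*cos(2*sqrt(3)*y)


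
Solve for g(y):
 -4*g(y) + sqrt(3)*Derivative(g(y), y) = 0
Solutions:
 g(y) = C1*exp(4*sqrt(3)*y/3)


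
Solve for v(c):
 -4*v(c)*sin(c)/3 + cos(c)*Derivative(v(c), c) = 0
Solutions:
 v(c) = C1/cos(c)^(4/3)


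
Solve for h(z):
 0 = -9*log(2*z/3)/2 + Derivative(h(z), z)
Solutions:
 h(z) = C1 + 9*z*log(z)/2 - 9*z*log(3)/2 - 9*z/2 + 9*z*log(2)/2


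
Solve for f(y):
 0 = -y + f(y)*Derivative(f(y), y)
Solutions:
 f(y) = -sqrt(C1 + y^2)
 f(y) = sqrt(C1 + y^2)


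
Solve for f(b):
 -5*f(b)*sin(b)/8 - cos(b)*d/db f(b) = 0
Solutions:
 f(b) = C1*cos(b)^(5/8)


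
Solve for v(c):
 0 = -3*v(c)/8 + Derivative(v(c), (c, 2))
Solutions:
 v(c) = C1*exp(-sqrt(6)*c/4) + C2*exp(sqrt(6)*c/4)


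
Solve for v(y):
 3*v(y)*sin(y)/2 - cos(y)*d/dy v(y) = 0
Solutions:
 v(y) = C1/cos(y)^(3/2)


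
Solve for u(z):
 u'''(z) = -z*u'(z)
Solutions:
 u(z) = C1 + Integral(C2*airyai(-z) + C3*airybi(-z), z)


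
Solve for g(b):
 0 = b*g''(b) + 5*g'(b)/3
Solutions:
 g(b) = C1 + C2/b^(2/3)


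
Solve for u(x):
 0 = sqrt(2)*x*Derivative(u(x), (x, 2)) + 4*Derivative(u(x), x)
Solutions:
 u(x) = C1 + C2*x^(1 - 2*sqrt(2))


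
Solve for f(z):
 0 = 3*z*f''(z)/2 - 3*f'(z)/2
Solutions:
 f(z) = C1 + C2*z^2


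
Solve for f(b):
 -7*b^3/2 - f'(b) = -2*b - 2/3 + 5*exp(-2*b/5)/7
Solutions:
 f(b) = C1 - 7*b^4/8 + b^2 + 2*b/3 + 25*exp(-2*b/5)/14


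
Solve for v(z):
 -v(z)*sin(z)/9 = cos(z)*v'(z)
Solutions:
 v(z) = C1*cos(z)^(1/9)


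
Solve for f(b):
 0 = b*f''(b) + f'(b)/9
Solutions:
 f(b) = C1 + C2*b^(8/9)


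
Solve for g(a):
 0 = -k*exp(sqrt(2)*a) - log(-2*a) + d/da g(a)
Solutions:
 g(a) = C1 + a*log(-a) + a*(-1 + log(2)) + sqrt(2)*k*exp(sqrt(2)*a)/2


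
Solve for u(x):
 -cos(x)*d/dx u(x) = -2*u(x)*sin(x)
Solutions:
 u(x) = C1/cos(x)^2


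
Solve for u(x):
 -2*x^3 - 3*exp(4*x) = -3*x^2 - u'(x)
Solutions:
 u(x) = C1 + x^4/2 - x^3 + 3*exp(4*x)/4
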